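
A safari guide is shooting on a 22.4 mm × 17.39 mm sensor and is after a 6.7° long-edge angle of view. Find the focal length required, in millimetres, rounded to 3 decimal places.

From α = 2·arctan(w/2f) we get f = w / (2·tan(α/2)).
With w = 22.4 mm and α/2 = 3.35°, tan(α/2) ≈ 0.05854, so f ≈ 22.4 / 0.11707 ≈ 191.3377 mm.

191.338 mm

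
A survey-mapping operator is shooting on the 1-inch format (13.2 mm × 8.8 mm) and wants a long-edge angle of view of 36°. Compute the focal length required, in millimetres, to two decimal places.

From α = 2·arctan(w/2f) we get f = w / (2·tan(α/2)).
With w = 13.2 mm and α/2 = 18°, tan(α/2) ≈ 0.32492, so f ≈ 13.2 / 0.64984 ≈ 20.3127 mm.

20.31 mm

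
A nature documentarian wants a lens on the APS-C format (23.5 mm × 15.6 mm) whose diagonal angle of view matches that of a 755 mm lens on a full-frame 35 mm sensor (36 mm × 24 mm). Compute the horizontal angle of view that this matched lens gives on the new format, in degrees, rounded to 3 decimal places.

2.735°

Sensor diagonal = √(36² + 24²) = √1872.0000 ≈ 43.2666 mm.
Sensor diagonal = √(23.5² + 15.6²) = √795.6100 ≈ 28.2066 mm.
Equal diagonal AOV ⇒ f₂ = f₁ · 28.2066/43.2666 = 755 × 0.65192 ≈ 492.2029 mm.
Horizontal AOV on the new format = 2·arctan(23.5 / (2 × 492.2029)) = 2·arctan(0.02387) ≈ 2.7350°.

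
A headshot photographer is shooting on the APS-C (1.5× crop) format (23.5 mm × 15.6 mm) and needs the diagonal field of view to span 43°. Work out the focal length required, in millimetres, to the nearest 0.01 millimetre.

Sensor diagonal = √(23.5² + 15.6²) = √795.6100 ≈ 28.2066 mm.
From α = 2·arctan(d/2f) we get f = d / (2·tan(α/2)).
With d = 28.2066 mm and α/2 = 21.5°, tan(α/2) ≈ 0.39391, so f ≈ 28.2066 / 0.78782 ≈ 35.8033 mm.

35.80 mm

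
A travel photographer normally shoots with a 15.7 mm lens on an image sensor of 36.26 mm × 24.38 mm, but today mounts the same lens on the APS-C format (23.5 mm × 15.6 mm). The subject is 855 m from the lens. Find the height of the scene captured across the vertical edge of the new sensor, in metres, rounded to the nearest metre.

The focal length stays 15.7 mm; the relevant sensor dimension is now h = 15.6 mm. Object distance dₒ = 855 m = 855000 mm.
Thin-lens field height W = h·(dₒ − f)/f = 15.6 × (855000 − 15.7)/15.7 ≈ 849538.540 mm = 849.539 m.

850 m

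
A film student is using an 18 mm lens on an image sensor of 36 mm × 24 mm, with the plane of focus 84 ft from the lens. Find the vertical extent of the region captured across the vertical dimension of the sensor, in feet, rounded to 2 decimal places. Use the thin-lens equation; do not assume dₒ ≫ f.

dₒ: 84 ft × 304.8 mm/ft = 25603.20 mm.
Similar triangles through the lens centre give W/dₒ = h/dᵢ; with 1/f = 1/dₒ + 1/dᵢ this gives W = h·(dₒ − f)/f.
W = 24 mm × (25603.2 − 18) / 18 = 24 × 1421.4000 ≈ 34113.599 mm = 34113.599/304.8 ft = 111.921 ft.

111.92 ft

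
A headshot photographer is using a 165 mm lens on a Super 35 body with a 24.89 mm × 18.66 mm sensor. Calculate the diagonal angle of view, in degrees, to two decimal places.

10.77°

Sensor diagonal = √(24.89² + 18.66²) = √967.7077 ≈ 31.1080 mm.
Angle of view α = 2·arctan(d/2f) with d = 31.1080 mm and f = 165 mm.
d/2f = 0.09427; arctan(0.09427) ≈ 5.3852°, so α ≈ 10.7703°.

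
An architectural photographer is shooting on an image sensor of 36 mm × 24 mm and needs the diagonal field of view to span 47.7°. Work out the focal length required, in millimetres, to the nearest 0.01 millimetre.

48.93 mm

Sensor diagonal = √(36² + 24²) = √1872.0000 ≈ 43.2666 mm.
From α = 2·arctan(d/2f) we get f = d / (2·tan(α/2)).
With d = 43.2666 mm and α/2 = 23.85°, tan(α/2) ≈ 0.44210, so f ≈ 43.2666 / 0.88419 ≈ 48.9336 mm.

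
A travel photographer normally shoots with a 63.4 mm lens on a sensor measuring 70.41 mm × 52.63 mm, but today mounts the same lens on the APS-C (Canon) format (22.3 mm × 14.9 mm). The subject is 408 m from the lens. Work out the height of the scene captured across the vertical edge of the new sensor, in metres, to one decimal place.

95.9 m

The focal length stays 63.4 mm; the relevant sensor dimension is now h = 14.9 mm. Object distance dₒ = 408 m = 408000 mm.
Thin-lens field height W = h·(dₒ − f)/f = 14.9 × (408000 − 63.4)/63.4 ≈ 95871.535 mm = 95.8715 m.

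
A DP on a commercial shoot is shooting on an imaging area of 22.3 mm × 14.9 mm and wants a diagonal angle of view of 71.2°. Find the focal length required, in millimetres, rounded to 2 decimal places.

Sensor diagonal = √(22.3² + 14.9²) = √719.3000 ≈ 26.8198 mm.
From α = 2·arctan(d/2f) we get f = d / (2·tan(α/2)).
With d = 26.8198 mm and α/2 = 35.6°, tan(α/2) ≈ 0.71593, so f ≈ 26.8198 / 1.43186 ≈ 18.7307 mm.

18.73 mm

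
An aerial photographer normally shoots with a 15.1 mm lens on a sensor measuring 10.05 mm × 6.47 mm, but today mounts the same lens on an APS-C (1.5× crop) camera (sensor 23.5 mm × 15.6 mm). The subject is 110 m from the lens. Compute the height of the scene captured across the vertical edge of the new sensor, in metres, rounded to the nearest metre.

The focal length stays 15.1 mm; the relevant sensor dimension is now h = 15.6 mm. Object distance dₒ = 110 m = 110000 mm.
Thin-lens field height W = h·(dₒ − f)/f = 15.6 × (110000 − 15.1)/15.1 ≈ 113626.784 mm = 113.627 m.

114 m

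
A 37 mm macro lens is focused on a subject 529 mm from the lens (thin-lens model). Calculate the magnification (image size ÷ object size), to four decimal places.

0.0752×

Thin lens: 1/f = 1/dₒ + 1/dᵢ → 1/dᵢ = 1/37 − 1/529 = 0.0251367 mm⁻¹, so dᵢ ≈ 39.7825 mm.
Magnification m = dᵢ/dₒ = 39.7825/529 ≈ 0.07520.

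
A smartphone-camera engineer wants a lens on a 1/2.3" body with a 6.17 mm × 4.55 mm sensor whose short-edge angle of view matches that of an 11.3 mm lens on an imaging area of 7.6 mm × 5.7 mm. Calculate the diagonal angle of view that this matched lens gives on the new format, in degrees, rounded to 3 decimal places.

Equal short-edge AOV ⇒ f₂ = f₁ · 4.55/5.7 = 11.3 × 0.79825 ≈ 9.0202 mm.
Sensor diagonal = √(6.17² + 4.55²) = √58.7714 ≈ 7.6663 mm.
Diagonal AOV on the new format = 2·arctan(7.6663 / (2 × 9.0202)) = 2·arctan(0.42495) ≈ 46.0462°.

46.046°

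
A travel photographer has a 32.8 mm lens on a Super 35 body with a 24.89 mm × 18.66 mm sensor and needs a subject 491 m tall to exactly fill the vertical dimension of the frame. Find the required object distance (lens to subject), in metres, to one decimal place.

863.1 m

W: 491 m = 491000 mm.
Magnification m = h/W = dᵢ/dₒ; combined with 1/f = 1/dₒ + 1/dᵢ this gives dₒ = f·(1 + W/h).
dₒ = 32.8 mm × (1 + 491000/18.66) = 32.8 × 26313.9689 ≈ 863098.180 mm = 863.098 m.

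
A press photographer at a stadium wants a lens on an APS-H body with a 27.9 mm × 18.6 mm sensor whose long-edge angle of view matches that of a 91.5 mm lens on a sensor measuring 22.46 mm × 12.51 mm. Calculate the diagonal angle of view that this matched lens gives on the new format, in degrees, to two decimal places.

16.78°

Equal long-edge AOV ⇒ f₂ = f₁ · 27.9/22.46 = 91.5 × 1.24221 ≈ 113.6621 mm.
Sensor diagonal = √(27.9² + 18.6²) = √1124.3700 ≈ 33.5316 mm.
Diagonal AOV on the new format = 2·arctan(33.5316 / (2 × 113.6621)) = 2·arctan(0.14751) ≈ 16.7819°.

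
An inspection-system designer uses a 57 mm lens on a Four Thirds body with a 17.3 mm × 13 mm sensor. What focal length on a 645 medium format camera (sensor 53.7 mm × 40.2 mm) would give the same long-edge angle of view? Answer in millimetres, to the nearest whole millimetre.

177 mm

Equal angle of view means equal width/f ratio, so f₂ = f₁ · (width₂/width₁) = 57 × 53.7/17.3.
f₂ = 57 × 3.10405 ≈ 176.931 mm.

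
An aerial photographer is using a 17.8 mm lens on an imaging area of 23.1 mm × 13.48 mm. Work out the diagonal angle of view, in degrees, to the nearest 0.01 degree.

Sensor diagonal = √(23.1² + 13.48²) = √715.3204 ≈ 26.7455 mm.
Angle of view α = 2·arctan(d/2f) with d = 26.7455 mm and f = 17.8 mm.
d/2f = 0.75128; arctan(0.75128) ≈ 36.9167°, so α ≈ 73.8334°.

73.83°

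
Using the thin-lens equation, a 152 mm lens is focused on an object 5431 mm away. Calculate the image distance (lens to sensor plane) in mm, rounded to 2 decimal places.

156.38 mm

1/dᵢ = 1/f − 1/dₒ = 1/152 − 1/5431 = 0.0063948 mm⁻¹.
dᵢ = 1/0.0063948 ≈ 156.3766 mm.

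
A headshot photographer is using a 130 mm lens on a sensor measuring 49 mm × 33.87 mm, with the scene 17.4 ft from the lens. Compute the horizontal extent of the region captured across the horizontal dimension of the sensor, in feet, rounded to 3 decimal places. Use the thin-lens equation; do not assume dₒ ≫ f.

dₒ: 17.4 ft × 304.8 mm/ft = 5303.52 mm.
Similar triangles through the lens centre give W/dₒ = w/dᵢ; with 1/f = 1/dₒ + 1/dᵢ this gives W = w·(dₒ − f)/f.
W = 49 mm × (5303.52 − 130) / 130 = 49 × 39.7963 ≈ 1950.019 mm = 1950.019/304.8 ft = 6.3977 ft.

6.398 ft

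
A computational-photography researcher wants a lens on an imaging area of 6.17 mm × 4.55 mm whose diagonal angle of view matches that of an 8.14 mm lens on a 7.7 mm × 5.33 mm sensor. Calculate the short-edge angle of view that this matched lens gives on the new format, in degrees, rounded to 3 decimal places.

37.700°

Sensor diagonal = √(7.7² + 5.33²) = √87.6989 ≈ 9.3648 mm.
Sensor diagonal = √(6.17² + 4.55²) = √58.7714 ≈ 7.6663 mm.
Equal diagonal AOV ⇒ f₂ = f₁ · 7.6663/9.3648 = 8.14 × 0.81863 ≈ 6.6636 mm.
Short-edge AOV on the new format = 2·arctan(4.55 / (2 × 6.6636)) = 2·arctan(0.34141) ≈ 37.7004°.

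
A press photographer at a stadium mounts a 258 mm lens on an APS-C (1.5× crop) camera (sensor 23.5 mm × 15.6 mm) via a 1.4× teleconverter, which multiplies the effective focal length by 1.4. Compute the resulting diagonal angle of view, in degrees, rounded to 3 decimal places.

4.472°

Effective focal length f = 258 × 1.4 = 361.2 mm.
Sensor diagonal = √(23.5² + 15.6²) = √795.6100 ≈ 28.2066 mm.
α = 2·arctan(28.207 / (2 × 361.2)) = 2·arctan(0.03905) ≈ 4.4720°.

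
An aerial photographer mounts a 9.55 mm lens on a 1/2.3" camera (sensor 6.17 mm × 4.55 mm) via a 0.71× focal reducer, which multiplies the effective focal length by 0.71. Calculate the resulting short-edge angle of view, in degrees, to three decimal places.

Effective focal length f = 9.55 × 0.71 = 6.7805 mm.
α = 2·arctan(4.55 / (2 × 6.7805)) = 2·arctan(0.33552) ≈ 37.0954°.

37.095°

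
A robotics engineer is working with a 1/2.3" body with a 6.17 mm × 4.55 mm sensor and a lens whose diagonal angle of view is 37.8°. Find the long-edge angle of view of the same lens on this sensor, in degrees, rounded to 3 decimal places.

Sensor diagonal = √(6.17² + 4.55²) = √58.7714 ≈ 7.6663 mm.
From the diagonal AOV: f = 7.6663 / (2·tan(18.9°)) = 7.6663 / 0.68475 ≈ 11.1956 mm.
Long-edge AOV = 2·arctan(6.17 / (2 × 11.1956)) = 2·arctan(0.27555) ≈ 30.8115°.

30.811°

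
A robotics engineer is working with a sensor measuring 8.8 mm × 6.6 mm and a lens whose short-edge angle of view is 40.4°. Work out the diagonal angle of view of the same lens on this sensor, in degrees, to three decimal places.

From the short-edge AOV: f = 6.6 / (2·tan(20.2°)) = 6.6 / 0.73586 ≈ 8.9691 mm.
Sensor diagonal = √(8.8² + 6.6²) = √121.0000 ≈ 11.0000 mm.
Diagonal AOV = 2·arctan(11.0000 / (2 × 8.9691)) = 2·arctan(0.61321) ≈ 63.0344°.

63.034°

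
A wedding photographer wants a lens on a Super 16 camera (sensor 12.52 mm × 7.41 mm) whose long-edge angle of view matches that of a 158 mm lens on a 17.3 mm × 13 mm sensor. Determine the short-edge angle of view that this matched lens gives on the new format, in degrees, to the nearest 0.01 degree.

Equal long-edge AOV ⇒ f₂ = f₁ · 12.52/17.3 = 158 × 0.72370 ≈ 114.3445 mm.
Short-edge AOV on the new format = 2·arctan(7.41 / (2 × 114.3445)) = 2·arctan(0.03240) ≈ 3.7117°.

3.71°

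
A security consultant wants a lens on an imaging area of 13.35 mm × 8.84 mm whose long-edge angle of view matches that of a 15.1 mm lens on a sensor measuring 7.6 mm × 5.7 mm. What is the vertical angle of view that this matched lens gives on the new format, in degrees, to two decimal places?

Equal long-edge AOV ⇒ f₂ = f₁ · 13.35/7.6 = 15.1 × 1.75658 ≈ 26.5243 mm.
Vertical AOV on the new format = 2·arctan(8.84 / (2 × 26.5243)) = 2·arctan(0.16664) ≈ 18.9216°.

18.92°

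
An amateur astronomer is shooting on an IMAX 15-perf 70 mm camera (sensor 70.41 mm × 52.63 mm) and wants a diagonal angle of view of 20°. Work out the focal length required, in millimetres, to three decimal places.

Sensor diagonal = √(70.41² + 52.63²) = √7727.4850 ≈ 87.9061 mm.
From α = 2·arctan(d/2f) we get f = d / (2·tan(α/2)).
With d = 87.9061 mm and α/2 = 10°, tan(α/2) ≈ 0.17633, so f ≈ 87.9061 / 0.35265 ≈ 249.2702 mm.

249.270 mm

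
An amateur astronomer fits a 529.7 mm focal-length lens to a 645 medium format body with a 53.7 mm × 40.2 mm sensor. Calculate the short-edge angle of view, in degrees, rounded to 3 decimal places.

Angle of view α = 2·arctan(h/2f) with h = 40.2 mm and f = 529.7 mm.
h/2f = 0.03795; arctan(0.03795) ≈ 2.1731°, so α ≈ 4.3462°.

4.346°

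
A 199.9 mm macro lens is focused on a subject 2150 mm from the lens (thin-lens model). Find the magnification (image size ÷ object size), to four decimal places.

Thin lens: 1/f = 1/dₒ + 1/dᵢ → 1/dᵢ = 1/199.9 − 1/2150 = 0.0045374 mm⁻¹, so dᵢ ≈ 220.3913 mm.
Magnification m = dᵢ/dₒ = 220.3913/2150 ≈ 0.10251.

0.1025×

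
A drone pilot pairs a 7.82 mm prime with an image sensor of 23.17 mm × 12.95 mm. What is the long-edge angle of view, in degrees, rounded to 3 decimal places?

Angle of view α = 2·arctan(w/2f) with w = 23.17 mm and f = 7.82 mm.
w/2f = 1.48146; arctan(1.48146) ≈ 55.9802°, so α ≈ 111.9605°.

111.960°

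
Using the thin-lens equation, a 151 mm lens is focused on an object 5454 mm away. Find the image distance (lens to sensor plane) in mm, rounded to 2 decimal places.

1/dᵢ = 1/f − 1/dₒ = 1/151 − 1/5454 = 0.0064392 mm⁻¹.
dᵢ = 1/0.0064392 ≈ 155.2996 mm.

155.30 mm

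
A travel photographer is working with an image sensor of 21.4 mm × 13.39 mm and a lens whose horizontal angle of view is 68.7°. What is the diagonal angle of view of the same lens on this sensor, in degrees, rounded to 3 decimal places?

77.751°

From the horizontal AOV: f = 21.4 / (2·tan(34.35°)) = 21.4 / 1.36687 ≈ 15.6562 mm.
Sensor diagonal = √(21.4² + 13.39²) = √637.2521 ≈ 25.2439 mm.
Diagonal AOV = 2·arctan(25.2439 / (2 × 15.6562)) = 2·arctan(0.80619) ≈ 77.7509°.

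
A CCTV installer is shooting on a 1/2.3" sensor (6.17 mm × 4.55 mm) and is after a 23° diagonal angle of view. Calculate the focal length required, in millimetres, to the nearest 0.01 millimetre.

18.84 mm

Sensor diagonal = √(6.17² + 4.55²) = √58.7714 ≈ 7.6663 mm.
From α = 2·arctan(d/2f) we get f = d / (2·tan(α/2)).
With d = 7.6663 mm and α/2 = 11.5°, tan(α/2) ≈ 0.20345, so f ≈ 7.6663 / 0.40690 ≈ 18.8404 mm.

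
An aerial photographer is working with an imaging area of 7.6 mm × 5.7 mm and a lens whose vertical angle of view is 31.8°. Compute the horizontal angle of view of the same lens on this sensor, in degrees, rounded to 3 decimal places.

From the vertical AOV: f = 5.7 / (2·tan(15.9°)) = 5.7 / 0.56971 ≈ 10.0050 mm.
Horizontal AOV = 2·arctan(7.6 / (2 × 10.0050)) = 2·arctan(0.37981) ≈ 41.5946°.

41.595°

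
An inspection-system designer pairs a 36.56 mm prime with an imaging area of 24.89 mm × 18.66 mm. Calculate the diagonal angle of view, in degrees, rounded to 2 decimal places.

46.09°

Sensor diagonal = √(24.89² + 18.66²) = √967.7077 ≈ 31.1080 mm.
Angle of view α = 2·arctan(d/2f) with d = 31.1080 mm and f = 36.56 mm.
d/2f = 0.42544; arctan(0.42544) ≈ 23.0467°, so α ≈ 46.0935°.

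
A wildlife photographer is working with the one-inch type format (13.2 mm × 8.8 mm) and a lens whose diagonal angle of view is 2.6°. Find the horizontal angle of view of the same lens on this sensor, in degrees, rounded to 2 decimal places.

Sensor diagonal = √(13.2² + 8.8²) = √251.6800 ≈ 15.8644 mm.
From the diagonal AOV: f = 15.8644 / (2·tan(1.3°)) = 15.8644 / 0.04539 ≈ 349.5418 mm.
Horizontal AOV = 2·arctan(13.2 / (2 × 349.5418)) = 2·arctan(0.01888) ≈ 2.1634°.

2.16°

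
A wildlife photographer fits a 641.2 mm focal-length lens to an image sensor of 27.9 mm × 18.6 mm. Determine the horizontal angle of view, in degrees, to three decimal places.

2.493°

Angle of view α = 2·arctan(w/2f) with w = 27.9 mm and f = 641.2 mm.
w/2f = 0.02176; arctan(0.02176) ≈ 1.2463°, so α ≈ 2.4927°.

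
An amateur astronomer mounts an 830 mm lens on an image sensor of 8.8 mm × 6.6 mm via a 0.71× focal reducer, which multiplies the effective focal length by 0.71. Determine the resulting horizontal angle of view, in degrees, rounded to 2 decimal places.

Effective focal length f = 830 × 0.71 = 589.3 mm.
α = 2·arctan(8.8 / (2 × 589.3)) = 2·arctan(0.00747) ≈ 0.8556°.

0.86°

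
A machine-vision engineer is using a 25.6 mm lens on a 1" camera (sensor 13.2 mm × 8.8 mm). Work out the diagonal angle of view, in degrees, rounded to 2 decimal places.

Sensor diagonal = √(13.2² + 8.8²) = √251.6800 ≈ 15.8644 mm.
Angle of view α = 2·arctan(d/2f) with d = 15.8644 mm and f = 25.6 mm.
d/2f = 0.30985; arctan(0.30985) ≈ 17.2157°, so α ≈ 34.4314°.

34.43°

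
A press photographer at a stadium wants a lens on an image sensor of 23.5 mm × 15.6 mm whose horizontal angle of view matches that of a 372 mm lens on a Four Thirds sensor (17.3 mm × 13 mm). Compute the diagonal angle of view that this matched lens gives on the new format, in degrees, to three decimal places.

Equal horizontal AOV ⇒ f₂ = f₁ · 23.5/17.3 = 372 × 1.35838 ≈ 505.3179 mm.
Sensor diagonal = √(23.5² + 15.6²) = √795.6100 ≈ 28.2066 mm.
Diagonal AOV on the new format = 2·arctan(28.2066 / (2 × 505.3179)) = 2·arctan(0.02791) ≈ 3.1974°.

3.197°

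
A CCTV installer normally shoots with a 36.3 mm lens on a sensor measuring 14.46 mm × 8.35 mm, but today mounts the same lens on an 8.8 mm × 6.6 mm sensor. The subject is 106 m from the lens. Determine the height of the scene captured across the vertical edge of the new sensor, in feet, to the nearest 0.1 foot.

63.2 ft

The focal length stays 36.3 mm; the relevant sensor dimension is now h = 6.6 mm. Object distance dₒ = 106 m = 106000 mm.
Thin-lens field height W = h·(dₒ − f)/f = 6.6 × (106000 − 36.3)/36.3 ≈ 19266.127 mm = 19266.127/304.8 ft = 63.2091 ft.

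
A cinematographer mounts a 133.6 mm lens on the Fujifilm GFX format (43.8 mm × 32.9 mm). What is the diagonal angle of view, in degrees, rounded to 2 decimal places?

Sensor diagonal = √(43.8² + 32.9²) = √3000.8500 ≈ 54.7800 mm.
Angle of view α = 2·arctan(d/2f) with d = 54.7800 mm and f = 133.6 mm.
d/2f = 0.20502; arctan(0.20502) ≈ 11.5860°, so α ≈ 23.1719°.

23.17°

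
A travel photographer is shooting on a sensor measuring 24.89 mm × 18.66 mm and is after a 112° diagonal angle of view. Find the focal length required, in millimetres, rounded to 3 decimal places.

Sensor diagonal = √(24.89² + 18.66²) = √967.7077 ≈ 31.1080 mm.
From α = 2·arctan(d/2f) we get f = d / (2·tan(α/2)).
With d = 31.1080 mm and α/2 = 56°, tan(α/2) ≈ 1.48256, so f ≈ 31.1080 / 2.96512 ≈ 10.4913 mm.

10.491 mm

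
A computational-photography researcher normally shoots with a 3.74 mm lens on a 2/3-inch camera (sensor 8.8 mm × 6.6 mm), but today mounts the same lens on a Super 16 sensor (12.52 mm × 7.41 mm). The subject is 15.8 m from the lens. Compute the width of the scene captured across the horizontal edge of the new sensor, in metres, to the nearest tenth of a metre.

52.9 m

The focal length stays 3.74 mm; the relevant sensor dimension is now w = 12.52 mm. Object distance dₒ = 15.8 m = 15800 mm.
Thin-lens field width W = w·(dₒ − f)/f = 12.52 × (15800 − 3.74)/3.74 ≈ 52879.459 mm = 52.8795 m.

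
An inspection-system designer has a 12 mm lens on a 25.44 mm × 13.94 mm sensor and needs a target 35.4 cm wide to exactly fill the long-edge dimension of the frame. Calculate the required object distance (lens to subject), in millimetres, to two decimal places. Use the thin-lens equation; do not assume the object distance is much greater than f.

178.98 mm

W: 35.4 cm = 354 mm.
Magnification m = w/W = dᵢ/dₒ; combined with 1/f = 1/dₒ + 1/dᵢ this gives dₒ = f·(1 + W/w).
dₒ = 12 mm × (1 + 354/25.44) = 12 × 14.9151 ≈ 178.981 mm.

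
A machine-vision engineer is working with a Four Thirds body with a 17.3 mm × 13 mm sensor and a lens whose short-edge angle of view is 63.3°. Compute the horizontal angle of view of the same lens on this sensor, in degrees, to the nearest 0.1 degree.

From the short-edge AOV: f = 13 / (2·tan(31.65°)) = 13 / 1.23282 ≈ 10.5450 mm.
Horizontal AOV = 2·arctan(17.3 / (2 × 10.5450)) = 2·arctan(0.82030) ≈ 78.7238°.

78.7°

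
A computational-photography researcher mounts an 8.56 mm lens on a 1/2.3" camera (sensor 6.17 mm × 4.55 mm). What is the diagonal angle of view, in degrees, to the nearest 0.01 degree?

Sensor diagonal = √(6.17² + 4.55²) = √58.7714 ≈ 7.6663 mm.
Angle of view α = 2·arctan(d/2f) with d = 7.6663 mm and f = 8.56 mm.
d/2f = 0.44780; arctan(0.44780) ≈ 24.1226°, so α ≈ 48.2452°.

48.25°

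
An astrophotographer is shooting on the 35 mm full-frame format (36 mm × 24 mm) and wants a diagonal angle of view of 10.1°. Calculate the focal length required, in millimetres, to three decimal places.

Sensor diagonal = √(36² + 24²) = √1872.0000 ≈ 43.2666 mm.
From α = 2·arctan(d/2f) we get f = d / (2·tan(α/2)).
With d = 43.2666 mm and α/2 = 5.05°, tan(α/2) ≈ 0.08837, so f ≈ 43.2666 / 0.17674 ≈ 244.8091 mm.

244.809 mm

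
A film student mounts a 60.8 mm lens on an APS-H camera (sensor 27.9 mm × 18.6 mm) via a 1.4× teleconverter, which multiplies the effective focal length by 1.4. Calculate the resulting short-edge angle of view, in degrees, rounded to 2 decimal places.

12.47°

Effective focal length f = 60.8 × 1.4 = 85.12 mm.
α = 2·arctan(18.6 / (2 × 85.12)) = 2·arctan(0.10926) ≈ 12.4705°.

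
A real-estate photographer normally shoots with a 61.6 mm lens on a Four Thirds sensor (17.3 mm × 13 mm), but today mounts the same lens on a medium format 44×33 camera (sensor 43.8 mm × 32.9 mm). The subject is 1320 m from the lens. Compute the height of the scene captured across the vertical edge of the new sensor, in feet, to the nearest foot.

The focal length stays 61.6 mm; the relevant sensor dimension is now h = 32.9 mm. Object distance dₒ = 1320 m = 1.32e+06 mm.
Thin-lens field height W = h·(dₒ − f)/f = 32.9 × (1.32e+06 − 61.6)/61.6 ≈ 704967.100 mm = 704967.100/304.8 ft = 2312.88 ft.

2313 ft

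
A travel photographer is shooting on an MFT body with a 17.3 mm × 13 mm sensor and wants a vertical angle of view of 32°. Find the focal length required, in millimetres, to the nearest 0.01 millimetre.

From α = 2·arctan(h/2f) we get f = h / (2·tan(α/2)).
With h = 13 mm and α/2 = 16°, tan(α/2) ≈ 0.28675, so f ≈ 13 / 0.57349 ≈ 22.6682 mm.

22.67 mm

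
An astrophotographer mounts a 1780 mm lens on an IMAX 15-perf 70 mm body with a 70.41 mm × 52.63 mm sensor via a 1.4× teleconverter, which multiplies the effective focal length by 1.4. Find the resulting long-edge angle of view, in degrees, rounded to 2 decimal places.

1.62°

Effective focal length f = 1780 × 1.4 = 2492 mm.
α = 2·arctan(70.41 / (2 × 2492)) = 2·arctan(0.01413) ≈ 1.6188°.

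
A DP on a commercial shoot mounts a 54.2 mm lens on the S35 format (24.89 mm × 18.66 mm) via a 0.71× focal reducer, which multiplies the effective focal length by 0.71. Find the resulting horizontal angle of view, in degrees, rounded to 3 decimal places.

Effective focal length f = 54.2 × 0.71 = 38.482 mm.
α = 2·arctan(24.89 / (2 × 38.482)) = 2·arctan(0.32340) ≈ 35.8422°.

35.842°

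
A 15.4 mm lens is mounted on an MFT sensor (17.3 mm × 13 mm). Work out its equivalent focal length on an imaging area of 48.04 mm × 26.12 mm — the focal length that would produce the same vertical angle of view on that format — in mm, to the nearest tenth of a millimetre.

30.9 mm

Equal angle of view means equal height/f ratio, so f₂ = f₁ · (height₂/height₁) = 15.4 × 26.12/13.
f₂ = 15.4 × 2.00923 ≈ 30.942 mm.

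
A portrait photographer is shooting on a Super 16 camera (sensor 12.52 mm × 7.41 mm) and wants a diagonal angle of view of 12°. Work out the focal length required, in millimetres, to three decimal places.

69.210 mm

Sensor diagonal = √(12.52² + 7.41²) = √211.6585 ≈ 14.5485 mm.
From α = 2·arctan(d/2f) we get f = d / (2·tan(α/2)).
With d = 14.5485 mm and α/2 = 6°, tan(α/2) ≈ 0.10510, so f ≈ 14.5485 / 0.21021 ≈ 69.2098 mm.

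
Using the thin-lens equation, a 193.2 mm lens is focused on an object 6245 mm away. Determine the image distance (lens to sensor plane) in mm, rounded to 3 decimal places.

199.368 mm

1/dᵢ = 1/f − 1/dₒ = 1/193.2 − 1/6245 = 0.0050159 mm⁻¹.
dᵢ = 1/0.0050159 ≈ 199.3678 mm.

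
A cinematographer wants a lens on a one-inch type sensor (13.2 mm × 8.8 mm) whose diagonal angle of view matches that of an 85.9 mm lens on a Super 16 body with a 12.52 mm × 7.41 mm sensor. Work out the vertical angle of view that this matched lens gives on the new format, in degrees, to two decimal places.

Sensor diagonal = √(12.52² + 7.41²) = √211.6585 ≈ 14.5485 mm.
Sensor diagonal = √(13.2² + 8.8²) = √251.6800 ≈ 15.8644 mm.
Equal diagonal AOV ⇒ f₂ = f₁ · 15.8644/14.5485 = 85.9 × 1.09045 ≈ 93.6698 mm.
Vertical AOV on the new format = 2·arctan(8.8 / (2 × 93.6698)) = 2·arctan(0.04697) ≈ 5.3788°.

5.38°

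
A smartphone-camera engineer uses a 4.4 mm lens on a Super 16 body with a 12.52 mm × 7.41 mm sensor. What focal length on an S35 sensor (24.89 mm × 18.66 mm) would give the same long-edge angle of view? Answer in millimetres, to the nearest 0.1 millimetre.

8.7 mm

Equal angle of view means equal width/f ratio, so f₂ = f₁ · (width₂/width₁) = 4.4 × 24.89/12.52.
f₂ = 4.4 × 1.98802 ≈ 8.747 mm.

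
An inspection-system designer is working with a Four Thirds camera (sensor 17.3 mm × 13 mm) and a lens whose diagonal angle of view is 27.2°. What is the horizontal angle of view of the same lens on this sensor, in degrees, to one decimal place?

21.9°

Sensor diagonal = √(17.3² + 13²) = √468.2900 ≈ 21.6400 mm.
From the diagonal AOV: f = 21.6400 / (2·tan(13.6°)) = 21.6400 / 0.48385 ≈ 44.7245 mm.
Horizontal AOV = 2·arctan(17.3 / (2 × 44.7245)) = 2·arctan(0.19341) ≈ 21.8924°.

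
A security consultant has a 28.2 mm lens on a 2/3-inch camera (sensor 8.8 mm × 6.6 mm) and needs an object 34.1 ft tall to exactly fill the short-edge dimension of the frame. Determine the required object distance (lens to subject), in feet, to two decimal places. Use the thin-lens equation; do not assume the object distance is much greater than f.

W: 34.1 ft × 304.8 mm/ft = 10393.68 mm.
Magnification m = h/W = dᵢ/dₒ; combined with 1/f = 1/dₒ + 1/dᵢ this gives dₒ = f·(1 + W/h).
dₒ = 28.2 mm × (1 + 10393.7/6.6) = 28.2 × 1575.7999 ≈ 44437.559 mm = 44437.559/304.8 ft = 145.793 ft.

145.79 ft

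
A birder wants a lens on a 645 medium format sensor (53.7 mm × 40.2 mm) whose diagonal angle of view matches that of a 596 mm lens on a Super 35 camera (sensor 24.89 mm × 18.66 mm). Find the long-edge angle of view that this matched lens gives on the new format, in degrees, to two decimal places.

2.39°

Sensor diagonal = √(24.89² + 18.66²) = √967.7077 ≈ 31.1080 mm.
Sensor diagonal = √(53.7² + 40.2²) = √4499.7300 ≈ 67.0800 mm.
Equal diagonal AOV ⇒ f₂ = f₁ · 67.0800/31.1080 = 596 × 2.15636 ≈ 1285.1902 mm.
Long-edge AOV on the new format = 2·arctan(53.7 / (2 × 1285.1902)) = 2·arctan(0.02089) ≈ 2.3937°.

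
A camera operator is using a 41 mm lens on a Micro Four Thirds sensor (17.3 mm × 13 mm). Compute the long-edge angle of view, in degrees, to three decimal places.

23.827°

Angle of view α = 2·arctan(w/2f) with w = 17.3 mm and f = 41 mm.
w/2f = 0.21098; arctan(0.21098) ≈ 11.9133°, so α ≈ 23.8266°.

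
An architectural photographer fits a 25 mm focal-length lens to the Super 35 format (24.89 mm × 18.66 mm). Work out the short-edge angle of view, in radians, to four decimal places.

0.7144 rad

Angle of view α = 2·arctan(h/2f) with h = 18.66 mm and f = 25 mm.
h/2f = 0.37320; arctan(0.37320) ≈ 0.3572 rad, so α ≈ 0.7144 rad.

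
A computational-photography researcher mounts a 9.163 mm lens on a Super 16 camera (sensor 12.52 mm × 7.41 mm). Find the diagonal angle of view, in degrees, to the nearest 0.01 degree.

76.89°

Sensor diagonal = √(12.52² + 7.41²) = √211.6585 ≈ 14.5485 mm.
Angle of view α = 2·arctan(d/2f) with d = 14.5485 mm and f = 9.163 mm.
d/2f = 0.79387; arctan(0.79387) ≈ 38.4451°, so α ≈ 76.8901°.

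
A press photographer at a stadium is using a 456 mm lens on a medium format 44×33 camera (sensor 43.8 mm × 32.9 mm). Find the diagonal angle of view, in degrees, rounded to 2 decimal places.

6.87°

Sensor diagonal = √(43.8² + 32.9²) = √3000.8500 ≈ 54.7800 mm.
Angle of view α = 2·arctan(d/2f) with d = 54.7800 mm and f = 456 mm.
d/2f = 0.06007; arctan(0.06007) ≈ 3.4374°, so α ≈ 6.8748°.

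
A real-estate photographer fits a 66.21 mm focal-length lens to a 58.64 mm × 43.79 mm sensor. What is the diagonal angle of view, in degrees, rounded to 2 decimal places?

57.86°

Sensor diagonal = √(58.64² + 43.79²) = √5356.2137 ≈ 73.1862 mm.
Angle of view α = 2·arctan(d/2f) with d = 73.1862 mm and f = 66.21 mm.
d/2f = 0.55268; arctan(0.55268) ≈ 28.9286°, so α ≈ 57.8573°.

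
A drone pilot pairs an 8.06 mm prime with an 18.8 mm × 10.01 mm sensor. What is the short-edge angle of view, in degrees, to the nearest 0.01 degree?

Angle of view α = 2·arctan(h/2f) with h = 10.01 mm and f = 8.06 mm.
h/2f = 0.62097; arctan(0.62097) ≈ 31.8389°, so α ≈ 63.6779°.

63.68°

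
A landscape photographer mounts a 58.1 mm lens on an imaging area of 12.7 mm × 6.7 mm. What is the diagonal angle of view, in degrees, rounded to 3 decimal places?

14.089°

Sensor diagonal = √(12.7² + 6.7²) = √206.1800 ≈ 14.3590 mm.
Angle of view α = 2·arctan(d/2f) with d = 14.3590 mm and f = 58.1 mm.
d/2f = 0.12357; arctan(0.12357) ≈ 7.0444°, so α ≈ 14.0888°.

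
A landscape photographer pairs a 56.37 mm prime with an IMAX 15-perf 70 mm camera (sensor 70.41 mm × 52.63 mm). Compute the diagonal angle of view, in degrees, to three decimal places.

75.889°

Sensor diagonal = √(70.41² + 52.63²) = √7727.4850 ≈ 87.9061 mm.
Angle of view α = 2·arctan(d/2f) with d = 87.9061 mm and f = 56.37 mm.
d/2f = 0.77972; arctan(0.77972) ≈ 37.9444°, so α ≈ 75.8888°.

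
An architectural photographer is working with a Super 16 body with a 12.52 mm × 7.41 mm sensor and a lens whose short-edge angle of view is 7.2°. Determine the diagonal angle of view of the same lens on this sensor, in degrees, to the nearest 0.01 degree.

From the short-edge AOV: f = 7.41 / (2·tan(3.6°)) = 7.41 / 0.12583 ≈ 58.8893 mm.
Sensor diagonal = √(12.52² + 7.41²) = √211.6585 ≈ 14.5485 mm.
Diagonal AOV = 2·arctan(14.5485 / (2 × 58.8893)) = 2·arctan(0.12352) ≈ 14.0835°.

14.08°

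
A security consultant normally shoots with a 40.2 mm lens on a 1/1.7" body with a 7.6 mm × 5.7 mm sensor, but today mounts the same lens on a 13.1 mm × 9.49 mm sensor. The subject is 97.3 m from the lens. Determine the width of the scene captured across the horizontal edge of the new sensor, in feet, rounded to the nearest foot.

104 ft

The focal length stays 40.2 mm; the relevant sensor dimension is now w = 13.1 mm. Object distance dₒ = 97.3 m = 97300 mm.
Thin-lens field width W = w·(dₒ − f)/f = 13.1 × (97300 − 40.2)/40.2 ≈ 31694.114 mm = 31694.114/304.8 ft = 103.983 ft.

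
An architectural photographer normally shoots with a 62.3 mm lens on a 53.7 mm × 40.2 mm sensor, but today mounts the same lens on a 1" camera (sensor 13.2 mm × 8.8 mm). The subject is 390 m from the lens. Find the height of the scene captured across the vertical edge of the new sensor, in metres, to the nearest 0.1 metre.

The focal length stays 62.3 mm; the relevant sensor dimension is now h = 8.8 mm. Object distance dₒ = 390 m = 390000 mm.
Thin-lens field height W = h·(dₒ − f)/f = 8.8 × (390000 − 62.3)/62.3 ≈ 55079.483 mm = 55.0795 m.

55.1 m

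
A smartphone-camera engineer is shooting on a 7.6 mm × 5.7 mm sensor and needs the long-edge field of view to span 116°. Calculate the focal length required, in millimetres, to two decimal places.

From α = 2·arctan(w/2f) we get f = w / (2·tan(α/2)).
With w = 7.6 mm and α/2 = 58°, tan(α/2) ≈ 1.60033, so f ≈ 7.6 / 3.20067 ≈ 2.3745 mm.

2.37 mm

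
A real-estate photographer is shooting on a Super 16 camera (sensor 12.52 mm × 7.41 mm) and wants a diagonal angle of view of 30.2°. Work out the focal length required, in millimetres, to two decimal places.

Sensor diagonal = √(12.52² + 7.41²) = √211.6585 ≈ 14.5485 mm.
From α = 2·arctan(d/2f) we get f = d / (2·tan(α/2)).
With d = 14.5485 mm and α/2 = 15.1°, tan(α/2) ≈ 0.26982, so f ≈ 14.5485 / 0.53964 ≈ 26.9595 mm.

26.96 mm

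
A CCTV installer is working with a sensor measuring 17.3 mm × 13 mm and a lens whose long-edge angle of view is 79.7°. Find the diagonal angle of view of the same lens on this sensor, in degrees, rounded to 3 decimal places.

From the long-edge AOV: f = 17.3 / (2·tan(39.85°)) = 17.3 / 1.66930 ≈ 10.3636 mm.
Sensor diagonal = √(17.3² + 13²) = √468.2900 ≈ 21.6400 mm.
Diagonal AOV = 2·arctan(21.6400 / (2 × 10.3636)) = 2·arctan(1.04403) ≈ 92.4682°.

92.468°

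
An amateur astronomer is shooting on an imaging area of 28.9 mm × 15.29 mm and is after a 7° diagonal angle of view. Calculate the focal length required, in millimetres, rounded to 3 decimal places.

267.283 mm

Sensor diagonal = √(28.9² + 15.29²) = √1068.9941 ≈ 32.6955 mm.
From α = 2·arctan(d/2f) we get f = d / (2·tan(α/2)).
With d = 32.6955 mm and α/2 = 3.5°, tan(α/2) ≈ 0.06116, so f ≈ 32.6955 / 0.12233 ≈ 267.2831 mm.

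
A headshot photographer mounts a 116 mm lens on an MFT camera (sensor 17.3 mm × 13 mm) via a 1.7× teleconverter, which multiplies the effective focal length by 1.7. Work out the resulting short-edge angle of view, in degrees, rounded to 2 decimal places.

Effective focal length f = 116 × 1.7 = 197.2 mm.
α = 2·arctan(13 / (2 × 197.2)) = 2·arctan(0.03296) ≈ 3.7757°.

3.78°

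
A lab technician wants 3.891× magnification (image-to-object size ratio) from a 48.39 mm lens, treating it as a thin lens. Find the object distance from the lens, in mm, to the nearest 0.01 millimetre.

With m = dᵢ/dₒ and 1/f = 1/dₒ + 1/dᵢ, substituting dᵢ = m·dₒ gives 1/f = (1 + 1/m)/dₒ, hence dₒ = f·(1 + 1/m).
dₒ = 48.39 × (1 + 1/3.891) = 48.39 × 1.25700 ≈ 60.826 mm.

60.83 mm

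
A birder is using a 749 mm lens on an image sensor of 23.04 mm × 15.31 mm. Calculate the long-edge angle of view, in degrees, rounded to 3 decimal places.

Angle of view α = 2·arctan(w/2f) with w = 23.04 mm and f = 749 mm.
w/2f = 0.01538; arctan(0.01538) ≈ 0.8812°, so α ≈ 1.7623°.

1.762°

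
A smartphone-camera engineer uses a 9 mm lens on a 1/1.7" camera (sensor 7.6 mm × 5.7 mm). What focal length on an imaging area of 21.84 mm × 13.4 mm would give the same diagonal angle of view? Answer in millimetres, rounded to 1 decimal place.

Sensor diagonal = √(7.6² + 5.7²) = √90.2500 ≈ 9.5000 mm.
Sensor diagonal = √(21.84² + 13.4²) = √656.5456 ≈ 25.6231 mm.
Equal angle of view means equal diagonal/f ratio, so f₂ = f₁ · (diagonal₂/diagonal₁) = 9 × 25.6231/9.5000.
f₂ = 9 × 2.69717 ≈ 24.275 mm.

24.3 mm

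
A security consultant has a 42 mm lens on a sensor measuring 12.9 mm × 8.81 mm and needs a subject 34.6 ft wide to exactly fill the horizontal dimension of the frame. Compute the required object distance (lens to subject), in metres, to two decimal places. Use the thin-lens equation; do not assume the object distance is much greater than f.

34.38 m

W: 34.6 ft × 304.8 mm/ft = 10546.08 mm.
Magnification m = w/W = dᵢ/dₒ; combined with 1/f = 1/dₒ + 1/dᵢ this gives dₒ = f·(1 + W/w).
dₒ = 42 mm × (1 + 10546.1/12.9) = 42 × 818.5256 ≈ 34378.073 mm = 34.3781 m.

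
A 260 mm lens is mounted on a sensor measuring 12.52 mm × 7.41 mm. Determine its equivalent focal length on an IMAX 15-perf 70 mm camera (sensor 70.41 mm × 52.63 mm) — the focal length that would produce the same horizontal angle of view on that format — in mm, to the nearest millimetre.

1462 mm

Equal angle of view means equal width/f ratio, so f₂ = f₁ · (width₂/width₁) = 260 × 70.41/12.52.
f₂ = 260 × 5.62380 ≈ 1462.188 mm.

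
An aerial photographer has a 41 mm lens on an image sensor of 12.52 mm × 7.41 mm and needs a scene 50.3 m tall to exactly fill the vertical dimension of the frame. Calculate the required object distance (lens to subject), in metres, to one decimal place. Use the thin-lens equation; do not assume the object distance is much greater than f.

W: 50.3 m = 50300 mm.
Magnification m = h/W = dᵢ/dₒ; combined with 1/f = 1/dₒ + 1/dᵢ this gives dₒ = f·(1 + W/h).
dₒ = 41 mm × (1 + 50300/7.41) = 41 × 6789.1242 ≈ 278354.090 mm = 278.354 m.

278.4 m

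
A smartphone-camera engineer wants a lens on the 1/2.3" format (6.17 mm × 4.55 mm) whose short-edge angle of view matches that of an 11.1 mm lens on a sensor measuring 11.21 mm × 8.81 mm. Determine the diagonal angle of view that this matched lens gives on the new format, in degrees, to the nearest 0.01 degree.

67.54°

Equal short-edge AOV ⇒ f₂ = f₁ · 4.55/8.81 = 11.1 × 0.51646 ≈ 5.7327 mm.
Sensor diagonal = √(6.17² + 4.55²) = √58.7714 ≈ 7.6663 mm.
Diagonal AOV on the new format = 2·arctan(7.6663 / (2 × 5.7327)) = 2·arctan(0.66864) ≈ 67.5368°.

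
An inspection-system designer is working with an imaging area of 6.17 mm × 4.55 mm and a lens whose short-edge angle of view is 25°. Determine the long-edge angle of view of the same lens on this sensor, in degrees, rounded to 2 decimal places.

33.46°

From the short-edge AOV: f = 4.55 / (2·tan(12.5°)) = 4.55 / 0.44339 ≈ 10.2619 mm.
Long-edge AOV = 2·arctan(6.17 / (2 × 10.2619)) = 2·arctan(0.30063) ≈ 33.4645°.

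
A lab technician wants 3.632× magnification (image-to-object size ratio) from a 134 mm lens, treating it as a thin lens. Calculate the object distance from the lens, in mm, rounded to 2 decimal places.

With m = dᵢ/dₒ and 1/f = 1/dₒ + 1/dᵢ, substituting dᵢ = m·dₒ gives 1/f = (1 + 1/m)/dₒ, hence dₒ = f·(1 + 1/m).
dₒ = 134 × (1 + 1/3.632) = 134 × 1.27533 ≈ 170.894 mm.

170.89 mm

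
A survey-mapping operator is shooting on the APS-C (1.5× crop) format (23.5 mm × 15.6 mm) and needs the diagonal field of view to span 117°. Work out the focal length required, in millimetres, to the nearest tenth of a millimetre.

8.6 mm

Sensor diagonal = √(23.5² + 15.6²) = √795.6100 ≈ 28.2066 mm.
From α = 2·arctan(d/2f) we get f = d / (2·tan(α/2)).
With d = 28.2066 mm and α/2 = 58.5°, tan(α/2) ≈ 1.63185, so f ≈ 28.2066 / 3.26370 ≈ 8.6425 mm.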